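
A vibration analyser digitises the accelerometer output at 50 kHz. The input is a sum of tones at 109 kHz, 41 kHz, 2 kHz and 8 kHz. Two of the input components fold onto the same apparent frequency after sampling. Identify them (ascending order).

fs/2 = 25 kHz.
109 kHz mod fs = 9 kHz.
9 kHz ≤ fs/2 = 25 kHz, appears at 9 kHz.
41 kHz > fs/2 = 25 kHz, folds to fs − 41 kHz = 9 kHz.
2 kHz ≤ fs/2 = 25 kHz, passes unchanged.
8 kHz ≤ fs/2 = 25 kHz, passes unchanged.
41 kHz and 109 kHz both map to 9 kHz.

41 kHz, 109 kHz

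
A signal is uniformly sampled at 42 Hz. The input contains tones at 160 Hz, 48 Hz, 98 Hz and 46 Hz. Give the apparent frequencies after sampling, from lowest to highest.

fs/2 = 21 Hz.
160 Hz mod fs = 34 Hz.
34 Hz > fs/2 = 21 Hz, folds to fs − 34 Hz = 8 Hz.
48 Hz mod fs = 6 Hz.
6 Hz ≤ fs/2 = 21 Hz, appears at 6 Hz.
98 Hz mod fs = 14 Hz.
14 Hz ≤ fs/2 = 21 Hz, appears at 14 Hz.
46 Hz mod fs = 4 Hz.
4 Hz ≤ fs/2 = 21 Hz, appears at 4 Hz.
Distinct values: {4 Hz, 6 Hz, 8 Hz, 14 Hz}.

4 Hz, 6 Hz, 8 Hz, 14 Hz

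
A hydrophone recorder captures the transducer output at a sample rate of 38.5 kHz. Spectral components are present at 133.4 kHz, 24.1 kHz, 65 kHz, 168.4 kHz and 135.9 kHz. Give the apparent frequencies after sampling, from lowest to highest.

12 kHz, 14.4 kHz, 17.9 kHz, 18.1 kHz

fs/2 = 19.25 kHz.
133.4 kHz mod fs = 17.9 kHz.
17.9 kHz ≤ fs/2 = 19.25 kHz, appears at 17.9 kHz.
24.1 kHz > fs/2 = 19.25 kHz, folds to fs − 24.1 kHz = 14.4 kHz.
65 kHz mod fs = 26.5 kHz.
26.5 kHz > fs/2 = 19.25 kHz, folds to fs − 26.5 kHz = 12 kHz.
168.4 kHz mod fs = 14.4 kHz.
14.4 kHz ≤ fs/2 = 19.25 kHz, appears at 14.4 kHz.
135.9 kHz mod fs = 20.4 kHz.
20.4 kHz > fs/2 = 19.25 kHz, folds to fs − 20.4 kHz = 18.1 kHz.
Distinct values: {12 kHz, 14.4 kHz, 17.9 kHz, 18.1 kHz}.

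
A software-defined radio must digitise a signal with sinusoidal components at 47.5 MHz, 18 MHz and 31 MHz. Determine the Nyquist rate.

Highest-frequency component: 47.5 MHz.
Nyquist rate = 2 × 47.5 MHz = 95 MHz.

95 MHz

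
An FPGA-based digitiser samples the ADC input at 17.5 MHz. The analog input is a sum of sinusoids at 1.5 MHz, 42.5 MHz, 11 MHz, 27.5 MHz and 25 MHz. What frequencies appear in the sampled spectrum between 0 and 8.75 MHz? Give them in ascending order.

1.5 MHz, 6.5 MHz, 7.5 MHz

fs/2 = 8.75 MHz.
1.5 MHz ≤ fs/2 = 8.75 MHz, passes unchanged.
42.5 MHz mod fs = 7.5 MHz.
7.5 MHz ≤ fs/2 = 8.75 MHz, appears at 7.5 MHz.
11 MHz > fs/2 = 8.75 MHz, folds to fs − 11 MHz = 6.5 MHz.
27.5 MHz mod fs = 10 MHz.
10 MHz > fs/2 = 8.75 MHz, folds to fs − 10 MHz = 7.5 MHz.
25 MHz mod fs = 7.5 MHz.
7.5 MHz ≤ fs/2 = 8.75 MHz, appears at 7.5 MHz.
Distinct values: {1.5 MHz, 6.5 MHz, 7.5 MHz}.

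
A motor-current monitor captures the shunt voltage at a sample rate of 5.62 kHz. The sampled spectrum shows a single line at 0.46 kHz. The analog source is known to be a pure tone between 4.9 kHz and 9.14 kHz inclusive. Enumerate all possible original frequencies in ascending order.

Frequencies that alias to 0.46 kHz are k·fs ± 0.46 kHz for integer k ≥ 0.
k=0: 0.46 kHz.
k=1: 5.16 kHz, 6.08 kHz.
k=2: 10.78 kHz, 11.7 kHz.
Within [4.9 kHz, 9.14 kHz]: 5.16 kHz, 6.08 kHz.

5.16 kHz, 6.08 kHz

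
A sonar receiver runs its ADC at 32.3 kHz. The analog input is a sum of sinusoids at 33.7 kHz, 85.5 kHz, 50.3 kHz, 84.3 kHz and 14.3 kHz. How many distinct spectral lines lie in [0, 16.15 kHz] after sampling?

fs/2 = 16.15 kHz.
33.7 kHz mod fs = 1.4 kHz.
1.4 kHz ≤ fs/2 = 16.15 kHz, appears at 1.4 kHz.
85.5 kHz mod fs = 20.9 kHz.
20.9 kHz > fs/2 = 16.15 kHz, folds to fs − 20.9 kHz = 11.4 kHz.
50.3 kHz mod fs = 18 kHz.
18 kHz > fs/2 = 16.15 kHz, folds to fs − 18 kHz = 14.3 kHz.
84.3 kHz mod fs = 19.7 kHz.
19.7 kHz > fs/2 = 16.15 kHz, folds to fs − 19.7 kHz = 12.6 kHz.
14.3 kHz ≤ fs/2 = 16.15 kHz, passes unchanged.
Distinct values: {1.4 kHz, 11.4 kHz, 12.6 kHz, 14.3 kHz} → 4.

4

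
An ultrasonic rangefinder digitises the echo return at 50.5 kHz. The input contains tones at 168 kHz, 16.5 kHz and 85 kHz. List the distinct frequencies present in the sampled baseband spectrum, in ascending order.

fs/2 = 25.25 kHz.
168 kHz mod fs = 16.5 kHz.
16.5 kHz ≤ fs/2 = 25.25 kHz, appears at 16.5 kHz.
16.5 kHz ≤ fs/2 = 25.25 kHz, passes unchanged.
85 kHz mod fs = 34.5 kHz.
34.5 kHz > fs/2 = 25.25 kHz, folds to fs − 34.5 kHz = 16 kHz.
Distinct values: {16 kHz, 16.5 kHz}.

16 kHz, 16.5 kHz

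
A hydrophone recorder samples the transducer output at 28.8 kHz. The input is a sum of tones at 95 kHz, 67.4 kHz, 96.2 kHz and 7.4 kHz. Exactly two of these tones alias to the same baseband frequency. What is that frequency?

fs/2 = 14.4 kHz.
95 kHz mod fs = 8.6 kHz.
8.6 kHz ≤ fs/2 = 14.4 kHz, appears at 8.6 kHz.
67.4 kHz mod fs = 9.8 kHz.
9.8 kHz ≤ fs/2 = 14.4 kHz, appears at 9.8 kHz.
96.2 kHz mod fs = 9.8 kHz.
9.8 kHz ≤ fs/2 = 14.4 kHz, appears at 9.8 kHz.
7.4 kHz ≤ fs/2 = 14.4 kHz, passes unchanged.
67.4 kHz and 96.2 kHz both map to 9.8 kHz.

9.8 kHz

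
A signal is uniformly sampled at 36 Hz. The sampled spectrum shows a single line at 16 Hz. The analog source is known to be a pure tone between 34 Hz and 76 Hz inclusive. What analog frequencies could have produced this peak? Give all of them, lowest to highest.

52 Hz, 56 Hz

Frequencies that alias to 16 Hz are k·fs ± 16 Hz for integer k ≥ 0.
k=0: 16 Hz.
k=1: 20 Hz, 52 Hz.
k=2: 56 Hz, 88 Hz.
k=3: 92 Hz, 124 Hz.
Within [34 Hz, 76 Hz]: 52 Hz, 56 Hz.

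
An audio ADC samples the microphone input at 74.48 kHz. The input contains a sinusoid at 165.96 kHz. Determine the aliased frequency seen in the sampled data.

165.96 kHz mod fs = 17 kHz.
17 kHz ≤ fs/2 = 37.24 kHz, appears at 17 kHz.

17 kHz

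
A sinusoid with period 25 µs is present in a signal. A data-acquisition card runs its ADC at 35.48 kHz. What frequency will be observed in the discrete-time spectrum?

T = 25 µs → f = 1/T = 40 kHz.
40 kHz mod fs = 4.52 kHz.
4.52 kHz ≤ fs/2 = 17.74 kHz, appears at 4.52 kHz.

4.52 kHz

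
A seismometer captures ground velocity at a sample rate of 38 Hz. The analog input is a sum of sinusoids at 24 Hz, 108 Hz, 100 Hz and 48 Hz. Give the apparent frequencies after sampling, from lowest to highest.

fs/2 = 19 Hz.
24 Hz > fs/2 = 19 Hz, folds to fs − 24 Hz = 14 Hz.
108 Hz mod fs = 32 Hz.
32 Hz > fs/2 = 19 Hz, folds to fs − 32 Hz = 6 Hz.
100 Hz mod fs = 24 Hz.
24 Hz > fs/2 = 19 Hz, folds to fs − 24 Hz = 14 Hz.
48 Hz mod fs = 10 Hz.
10 Hz ≤ fs/2 = 19 Hz, appears at 10 Hz.
Distinct values: {6 Hz, 10 Hz, 14 Hz}.

6 Hz, 10 Hz, 14 Hz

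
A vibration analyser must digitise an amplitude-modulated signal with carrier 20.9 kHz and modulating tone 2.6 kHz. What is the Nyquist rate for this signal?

AM sidebands sit at fc ± fm = 18.3 kHz and 23.5 kHz.
Highest-frequency component: 23.5 kHz.
Nyquist rate = 2 × 23.5 kHz = 47 kHz.

47 kHz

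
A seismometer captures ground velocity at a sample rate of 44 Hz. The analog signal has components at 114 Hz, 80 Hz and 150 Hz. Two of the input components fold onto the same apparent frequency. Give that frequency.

18 Hz

fs/2 = 22 Hz.
114 Hz mod fs = 26 Hz.
26 Hz > fs/2 = 22 Hz, folds to fs − 26 Hz = 18 Hz.
80 Hz mod fs = 36 Hz.
36 Hz > fs/2 = 22 Hz, folds to fs − 36 Hz = 8 Hz.
150 Hz mod fs = 18 Hz.
18 Hz ≤ fs/2 = 22 Hz, appears at 18 Hz.
114 Hz and 150 Hz both map to 18 Hz.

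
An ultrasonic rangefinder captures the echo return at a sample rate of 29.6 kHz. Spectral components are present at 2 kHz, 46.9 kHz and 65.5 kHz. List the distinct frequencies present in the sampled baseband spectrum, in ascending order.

2 kHz, 6.3 kHz, 12.3 kHz

fs/2 = 14.8 kHz.
2 kHz ≤ fs/2 = 14.8 kHz, passes unchanged.
46.9 kHz mod fs = 17.3 kHz.
17.3 kHz > fs/2 = 14.8 kHz, folds to fs − 17.3 kHz = 12.3 kHz.
65.5 kHz mod fs = 6.3 kHz.
6.3 kHz ≤ fs/2 = 14.8 kHz, appears at 6.3 kHz.
Distinct values: {2 kHz, 6.3 kHz, 12.3 kHz}.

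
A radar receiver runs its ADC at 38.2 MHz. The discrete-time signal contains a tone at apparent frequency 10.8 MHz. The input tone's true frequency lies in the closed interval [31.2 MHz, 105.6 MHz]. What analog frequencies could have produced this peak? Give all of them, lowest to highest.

Frequencies that alias to 10.8 MHz are k·fs ± 10.8 MHz for integer k ≥ 0.
k=0: 10.8 MHz.
k=1: 27.4 MHz, 49 MHz.
k=2: 65.6 MHz, 87.2 MHz.
k=3: 103.8 MHz, 125.4 MHz.
k=4: 142 MHz, 163.6 MHz.
Within [31.2 MHz, 105.6 MHz]: 49 MHz, 65.6 MHz, 87.2 MHz, 103.8 MHz.

49 MHz, 65.6 MHz, 87.2 MHz, 103.8 MHz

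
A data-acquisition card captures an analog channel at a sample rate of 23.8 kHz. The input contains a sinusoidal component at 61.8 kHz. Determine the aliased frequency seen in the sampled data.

61.8 kHz mod fs = 14.2 kHz.
14.2 kHz > fs/2 = 11.9 kHz, folds to fs − 14.2 kHz = 9.6 kHz.

9.6 kHz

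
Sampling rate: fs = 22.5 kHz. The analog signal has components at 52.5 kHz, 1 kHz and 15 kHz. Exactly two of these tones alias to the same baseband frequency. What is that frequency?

fs/2 = 11.25 kHz.
52.5 kHz mod fs = 7.5 kHz.
7.5 kHz ≤ fs/2 = 11.25 kHz, appears at 7.5 kHz.
1 kHz ≤ fs/2 = 11.25 kHz, passes unchanged.
15 kHz > fs/2 = 11.25 kHz, folds to fs − 15 kHz = 7.5 kHz.
15 kHz and 52.5 kHz both map to 7.5 kHz.

7.5 kHz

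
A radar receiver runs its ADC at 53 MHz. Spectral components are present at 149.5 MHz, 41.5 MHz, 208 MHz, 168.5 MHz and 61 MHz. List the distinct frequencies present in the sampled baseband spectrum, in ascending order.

fs/2 = 26.5 MHz.
149.5 MHz mod fs = 43.5 MHz.
43.5 MHz > fs/2 = 26.5 MHz, folds to fs − 43.5 MHz = 9.5 MHz.
41.5 MHz > fs/2 = 26.5 MHz, folds to fs − 41.5 MHz = 11.5 MHz.
208 MHz mod fs = 49 MHz.
49 MHz > fs/2 = 26.5 MHz, folds to fs − 49 MHz = 4 MHz.
168.5 MHz mod fs = 9.5 MHz.
9.5 MHz ≤ fs/2 = 26.5 MHz, appears at 9.5 MHz.
61 MHz mod fs = 8 MHz.
8 MHz ≤ fs/2 = 26.5 MHz, appears at 8 MHz.
Distinct values: {4 MHz, 8 MHz, 9.5 MHz, 11.5 MHz}.

4 MHz, 8 MHz, 9.5 MHz, 11.5 MHz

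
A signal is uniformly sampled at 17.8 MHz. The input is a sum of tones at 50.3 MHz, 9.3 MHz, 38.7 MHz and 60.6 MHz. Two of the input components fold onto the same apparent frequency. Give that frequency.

fs/2 = 8.9 MHz.
50.3 MHz mod fs = 14.7 MHz.
14.7 MHz > fs/2 = 8.9 MHz, folds to fs − 14.7 MHz = 3.1 MHz.
9.3 MHz > fs/2 = 8.9 MHz, folds to fs − 9.3 MHz = 8.5 MHz.
38.7 MHz mod fs = 3.1 MHz.
3.1 MHz ≤ fs/2 = 8.9 MHz, appears at 3.1 MHz.
60.6 MHz mod fs = 7.2 MHz.
7.2 MHz ≤ fs/2 = 8.9 MHz, appears at 7.2 MHz.
38.7 MHz and 50.3 MHz both map to 3.1 MHz.

3.1 MHz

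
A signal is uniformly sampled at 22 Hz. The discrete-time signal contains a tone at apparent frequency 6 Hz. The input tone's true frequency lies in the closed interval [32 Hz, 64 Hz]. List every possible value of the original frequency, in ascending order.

38 Hz, 50 Hz, 60 Hz

Frequencies that alias to 6 Hz are k·fs ± 6 Hz for integer k ≥ 0.
k=0: 6 Hz.
k=1: 16 Hz, 28 Hz.
k=2: 38 Hz, 50 Hz.
k=3: 60 Hz, 72 Hz.
k=4: 82 Hz, 94 Hz.
Within [32 Hz, 64 Hz]: 38 Hz, 50 Hz, 60 Hz.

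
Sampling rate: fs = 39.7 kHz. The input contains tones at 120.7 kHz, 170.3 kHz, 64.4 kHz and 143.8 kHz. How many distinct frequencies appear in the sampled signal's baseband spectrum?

3

fs/2 = 19.85 kHz.
120.7 kHz mod fs = 1.6 kHz.
1.6 kHz ≤ fs/2 = 19.85 kHz, appears at 1.6 kHz.
170.3 kHz mod fs = 11.5 kHz.
11.5 kHz ≤ fs/2 = 19.85 kHz, appears at 11.5 kHz.
64.4 kHz mod fs = 24.7 kHz.
24.7 kHz > fs/2 = 19.85 kHz, folds to fs − 24.7 kHz = 15 kHz.
143.8 kHz mod fs = 24.7 kHz.
24.7 kHz > fs/2 = 19.85 kHz, folds to fs − 24.7 kHz = 15 kHz.
Distinct values: {1.6 kHz, 11.5 kHz, 15 kHz} → 3.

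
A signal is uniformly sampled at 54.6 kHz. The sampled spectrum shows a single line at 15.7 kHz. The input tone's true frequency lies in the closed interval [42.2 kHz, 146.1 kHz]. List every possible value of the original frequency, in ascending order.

70.3 kHz, 93.5 kHz, 124.9 kHz

Frequencies that alias to 15.7 kHz are k·fs ± 15.7 kHz for integer k ≥ 0.
k=0: 15.7 kHz.
k=1: 38.9 kHz, 70.3 kHz.
k=2: 93.5 kHz, 124.9 kHz.
k=3: 148.1 kHz, 179.5 kHz.
Within [42.2 kHz, 146.1 kHz]: 70.3 kHz, 93.5 kHz, 124.9 kHz.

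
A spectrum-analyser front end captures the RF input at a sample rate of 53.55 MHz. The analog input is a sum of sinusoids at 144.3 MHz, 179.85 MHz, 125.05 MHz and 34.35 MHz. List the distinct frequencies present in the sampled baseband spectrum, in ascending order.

16.35 MHz, 17.95 MHz, 19.2 MHz

fs/2 = 26.775 MHz.
144.3 MHz mod fs = 37.2 MHz.
37.2 MHz > fs/2 = 26.775 MHz, folds to fs − 37.2 MHz = 16.35 MHz.
179.85 MHz mod fs = 19.2 MHz.
19.2 MHz ≤ fs/2 = 26.775 MHz, appears at 19.2 MHz.
125.05 MHz mod fs = 17.95 MHz.
17.95 MHz ≤ fs/2 = 26.775 MHz, appears at 17.95 MHz.
34.35 MHz > fs/2 = 26.775 MHz, folds to fs − 34.35 MHz = 19.2 MHz.
Distinct values: {16.35 MHz, 17.95 MHz, 19.2 MHz}.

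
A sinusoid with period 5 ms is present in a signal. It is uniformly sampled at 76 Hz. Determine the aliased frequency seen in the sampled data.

T = 5 ms → f = 1/T = 200 Hz.
200 Hz mod fs = 48 Hz.
48 Hz > fs/2 = 38 Hz, folds to fs − 48 Hz = 28 Hz.

28 Hz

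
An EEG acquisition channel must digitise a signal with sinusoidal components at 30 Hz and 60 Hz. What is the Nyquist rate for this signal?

120 Hz

Highest-frequency component: 60 Hz.
Nyquist rate = 2 × 60 Hz = 120 Hz.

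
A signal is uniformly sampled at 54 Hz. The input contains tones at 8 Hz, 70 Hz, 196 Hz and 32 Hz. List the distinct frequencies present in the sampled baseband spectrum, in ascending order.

8 Hz, 16 Hz, 20 Hz, 22 Hz

fs/2 = 27 Hz.
8 Hz ≤ fs/2 = 27 Hz, passes unchanged.
70 Hz mod fs = 16 Hz.
16 Hz ≤ fs/2 = 27 Hz, appears at 16 Hz.
196 Hz mod fs = 34 Hz.
34 Hz > fs/2 = 27 Hz, folds to fs − 34 Hz = 20 Hz.
32 Hz > fs/2 = 27 Hz, folds to fs − 32 Hz = 22 Hz.
Distinct values: {8 Hz, 16 Hz, 20 Hz, 22 Hz}.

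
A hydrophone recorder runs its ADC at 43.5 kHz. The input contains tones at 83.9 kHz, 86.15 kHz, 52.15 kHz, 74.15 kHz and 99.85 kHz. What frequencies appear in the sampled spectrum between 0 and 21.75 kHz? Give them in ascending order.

fs/2 = 21.75 kHz.
83.9 kHz mod fs = 40.4 kHz.
40.4 kHz > fs/2 = 21.75 kHz, folds to fs − 40.4 kHz = 3.1 kHz.
86.15 kHz mod fs = 42.65 kHz.
42.65 kHz > fs/2 = 21.75 kHz, folds to fs − 42.65 kHz = 0.85 kHz.
52.15 kHz mod fs = 8.65 kHz.
8.65 kHz ≤ fs/2 = 21.75 kHz, appears at 8.65 kHz.
74.15 kHz mod fs = 30.65 kHz.
30.65 kHz > fs/2 = 21.75 kHz, folds to fs − 30.65 kHz = 12.85 kHz.
99.85 kHz mod fs = 12.85 kHz.
12.85 kHz ≤ fs/2 = 21.75 kHz, appears at 12.85 kHz.
Distinct values: {0.85 kHz, 3.1 kHz, 8.65 kHz, 12.85 kHz}.

0.85 kHz, 3.1 kHz, 8.65 kHz, 12.85 kHz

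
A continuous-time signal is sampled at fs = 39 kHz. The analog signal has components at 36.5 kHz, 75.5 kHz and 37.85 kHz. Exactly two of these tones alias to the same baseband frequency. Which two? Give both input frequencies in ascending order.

fs/2 = 19.5 kHz.
36.5 kHz > fs/2 = 19.5 kHz, folds to fs − 36.5 kHz = 2.5 kHz.
75.5 kHz mod fs = 36.5 kHz.
36.5 kHz > fs/2 = 19.5 kHz, folds to fs − 36.5 kHz = 2.5 kHz.
37.85 kHz > fs/2 = 19.5 kHz, folds to fs − 37.85 kHz = 1.15 kHz.
36.5 kHz and 75.5 kHz both map to 2.5 kHz.

36.5 kHz, 75.5 kHz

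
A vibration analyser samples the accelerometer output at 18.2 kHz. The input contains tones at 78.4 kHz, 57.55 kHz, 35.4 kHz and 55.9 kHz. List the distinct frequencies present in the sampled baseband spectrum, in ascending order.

fs/2 = 9.1 kHz.
78.4 kHz mod fs = 5.6 kHz.
5.6 kHz ≤ fs/2 = 9.1 kHz, appears at 5.6 kHz.
57.55 kHz mod fs = 2.95 kHz.
2.95 kHz ≤ fs/2 = 9.1 kHz, appears at 2.95 kHz.
35.4 kHz mod fs = 17.2 kHz.
17.2 kHz > fs/2 = 9.1 kHz, folds to fs − 17.2 kHz = 1 kHz.
55.9 kHz mod fs = 1.3 kHz.
1.3 kHz ≤ fs/2 = 9.1 kHz, appears at 1.3 kHz.
Distinct values: {1 kHz, 1.3 kHz, 2.95 kHz, 5.6 kHz}.

1 kHz, 1.3 kHz, 2.95 kHz, 5.6 kHz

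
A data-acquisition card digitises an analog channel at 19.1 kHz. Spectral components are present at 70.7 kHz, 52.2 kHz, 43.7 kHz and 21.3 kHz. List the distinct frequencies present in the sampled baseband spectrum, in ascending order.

fs/2 = 9.55 kHz.
70.7 kHz mod fs = 13.4 kHz.
13.4 kHz > fs/2 = 9.55 kHz, folds to fs − 13.4 kHz = 5.7 kHz.
52.2 kHz mod fs = 14 kHz.
14 kHz > fs/2 = 9.55 kHz, folds to fs − 14 kHz = 5.1 kHz.
43.7 kHz mod fs = 5.5 kHz.
5.5 kHz ≤ fs/2 = 9.55 kHz, appears at 5.5 kHz.
21.3 kHz mod fs = 2.2 kHz.
2.2 kHz ≤ fs/2 = 9.55 kHz, appears at 2.2 kHz.
Distinct values: {2.2 kHz, 5.1 kHz, 5.5 kHz, 5.7 kHz}.

2.2 kHz, 5.1 kHz, 5.5 kHz, 5.7 kHz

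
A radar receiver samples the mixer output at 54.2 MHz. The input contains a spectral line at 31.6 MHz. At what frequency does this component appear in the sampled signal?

22.6 MHz

31.6 MHz > fs/2 = 27.1 MHz, folds to fs − 31.6 MHz = 22.6 MHz.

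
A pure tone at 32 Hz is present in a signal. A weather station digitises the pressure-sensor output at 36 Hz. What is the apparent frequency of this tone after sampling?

4 Hz

32 Hz > fs/2 = 18 Hz, folds to fs − 32 Hz = 4 Hz.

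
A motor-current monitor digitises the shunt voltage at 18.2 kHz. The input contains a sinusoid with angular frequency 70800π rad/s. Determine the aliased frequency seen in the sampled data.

ω = 70800π rad/s → f = ω/(2π) = 35400 Hz = 35.4 kHz.
35.4 kHz mod fs = 17.2 kHz.
17.2 kHz > fs/2 = 9.1 kHz, folds to fs − 17.2 kHz = 1 kHz.

1 kHz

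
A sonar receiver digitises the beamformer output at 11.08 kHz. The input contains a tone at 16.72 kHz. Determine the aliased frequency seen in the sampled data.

5.44 kHz

16.72 kHz mod fs = 5.64 kHz.
5.64 kHz > fs/2 = 5.54 kHz, folds to fs − 5.64 kHz = 5.44 kHz.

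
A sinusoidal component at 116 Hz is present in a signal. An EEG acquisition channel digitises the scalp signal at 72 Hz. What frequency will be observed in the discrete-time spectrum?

28 Hz

116 Hz mod fs = 44 Hz.
44 Hz > fs/2 = 36 Hz, folds to fs − 44 Hz = 28 Hz.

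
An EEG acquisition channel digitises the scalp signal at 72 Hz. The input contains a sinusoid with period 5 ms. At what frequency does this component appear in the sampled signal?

T = 5 ms → f = 1/T = 200 Hz.
200 Hz mod fs = 56 Hz.
56 Hz > fs/2 = 36 Hz, folds to fs − 56 Hz = 16 Hz.

16 Hz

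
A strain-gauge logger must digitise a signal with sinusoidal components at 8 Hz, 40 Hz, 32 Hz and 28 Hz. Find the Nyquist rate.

80 Hz

Highest-frequency component: 40 Hz.
Nyquist rate = 2 × 40 Hz = 80 Hz.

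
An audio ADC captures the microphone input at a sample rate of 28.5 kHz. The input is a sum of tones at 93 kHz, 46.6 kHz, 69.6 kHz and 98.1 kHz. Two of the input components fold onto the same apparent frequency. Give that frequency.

fs/2 = 14.25 kHz.
93 kHz mod fs = 7.5 kHz.
7.5 kHz ≤ fs/2 = 14.25 kHz, appears at 7.5 kHz.
46.6 kHz mod fs = 18.1 kHz.
18.1 kHz > fs/2 = 14.25 kHz, folds to fs − 18.1 kHz = 10.4 kHz.
69.6 kHz mod fs = 12.6 kHz.
12.6 kHz ≤ fs/2 = 14.25 kHz, appears at 12.6 kHz.
98.1 kHz mod fs = 12.6 kHz.
12.6 kHz ≤ fs/2 = 14.25 kHz, appears at 12.6 kHz.
69.6 kHz and 98.1 kHz both map to 12.6 kHz.

12.6 kHz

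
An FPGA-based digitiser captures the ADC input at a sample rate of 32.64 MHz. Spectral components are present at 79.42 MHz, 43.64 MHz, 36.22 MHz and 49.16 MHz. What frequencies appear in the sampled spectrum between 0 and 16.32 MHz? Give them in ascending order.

3.58 MHz, 11 MHz, 14.14 MHz, 16.12 MHz

fs/2 = 16.32 MHz.
79.42 MHz mod fs = 14.14 MHz.
14.14 MHz ≤ fs/2 = 16.32 MHz, appears at 14.14 MHz.
43.64 MHz mod fs = 11 MHz.
11 MHz ≤ fs/2 = 16.32 MHz, appears at 11 MHz.
36.22 MHz mod fs = 3.58 MHz.
3.58 MHz ≤ fs/2 = 16.32 MHz, appears at 3.58 MHz.
49.16 MHz mod fs = 16.52 MHz.
16.52 MHz > fs/2 = 16.32 MHz, folds to fs − 16.52 MHz = 16.12 MHz.
Distinct values: {3.58 MHz, 11 MHz, 14.14 MHz, 16.12 MHz}.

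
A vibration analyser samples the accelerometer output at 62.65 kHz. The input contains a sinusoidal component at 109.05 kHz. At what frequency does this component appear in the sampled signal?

109.05 kHz mod fs = 46.4 kHz.
46.4 kHz > fs/2 = 31.325 kHz, folds to fs − 46.4 kHz = 16.25 kHz.

16.25 kHz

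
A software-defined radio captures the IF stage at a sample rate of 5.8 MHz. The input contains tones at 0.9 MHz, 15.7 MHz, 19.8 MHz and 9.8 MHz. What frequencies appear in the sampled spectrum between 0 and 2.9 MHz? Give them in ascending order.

0.9 MHz, 1.7 MHz, 1.8 MHz, 2.4 MHz

fs/2 = 2.9 MHz.
0.9 MHz ≤ fs/2 = 2.9 MHz, passes unchanged.
15.7 MHz mod fs = 4.1 MHz.
4.1 MHz > fs/2 = 2.9 MHz, folds to fs − 4.1 MHz = 1.7 MHz.
19.8 MHz mod fs = 2.4 MHz.
2.4 MHz ≤ fs/2 = 2.9 MHz, appears at 2.4 MHz.
9.8 MHz mod fs = 4 MHz.
4 MHz > fs/2 = 2.9 MHz, folds to fs − 4 MHz = 1.8 MHz.
Distinct values: {0.9 MHz, 1.7 MHz, 1.8 MHz, 2.4 MHz}.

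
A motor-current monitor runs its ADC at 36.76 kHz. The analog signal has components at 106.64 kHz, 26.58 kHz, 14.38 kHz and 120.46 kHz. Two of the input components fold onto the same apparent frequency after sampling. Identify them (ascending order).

26.58 kHz, 120.46 kHz

fs/2 = 18.38 kHz.
106.64 kHz mod fs = 33.12 kHz.
33.12 kHz > fs/2 = 18.38 kHz, folds to fs − 33.12 kHz = 3.64 kHz.
26.58 kHz > fs/2 = 18.38 kHz, folds to fs − 26.58 kHz = 10.18 kHz.
14.38 kHz ≤ fs/2 = 18.38 kHz, passes unchanged.
120.46 kHz mod fs = 10.18 kHz.
10.18 kHz ≤ fs/2 = 18.38 kHz, appears at 10.18 kHz.
26.58 kHz and 120.46 kHz both map to 10.18 kHz.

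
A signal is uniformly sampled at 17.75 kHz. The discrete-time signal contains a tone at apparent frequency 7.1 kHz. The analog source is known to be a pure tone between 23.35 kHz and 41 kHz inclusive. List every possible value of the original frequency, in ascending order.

24.85 kHz, 28.4 kHz

Frequencies that alias to 7.1 kHz are k·fs ± 7.1 kHz for integer k ≥ 0.
k=0: 7.1 kHz.
k=1: 10.65 kHz, 24.85 kHz.
k=2: 28.4 kHz, 42.6 kHz.
k=3: 46.15 kHz, 60.35 kHz.
Within [23.35 kHz, 41 kHz]: 24.85 kHz, 28.4 kHz.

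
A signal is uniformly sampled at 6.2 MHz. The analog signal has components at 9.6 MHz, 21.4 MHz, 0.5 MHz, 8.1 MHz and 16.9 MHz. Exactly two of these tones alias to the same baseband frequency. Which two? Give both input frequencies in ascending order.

9.6 MHz, 21.4 MHz

fs/2 = 3.1 MHz.
9.6 MHz mod fs = 3.4 MHz.
3.4 MHz > fs/2 = 3.1 MHz, folds to fs − 3.4 MHz = 2.8 MHz.
21.4 MHz mod fs = 2.8 MHz.
2.8 MHz ≤ fs/2 = 3.1 MHz, appears at 2.8 MHz.
0.5 MHz ≤ fs/2 = 3.1 MHz, passes unchanged.
8.1 MHz mod fs = 1.9 MHz.
1.9 MHz ≤ fs/2 = 3.1 MHz, appears at 1.9 MHz.
16.9 MHz mod fs = 4.5 MHz.
4.5 MHz > fs/2 = 3.1 MHz, folds to fs − 4.5 MHz = 1.7 MHz.
9.6 MHz and 21.4 MHz both map to 2.8 MHz.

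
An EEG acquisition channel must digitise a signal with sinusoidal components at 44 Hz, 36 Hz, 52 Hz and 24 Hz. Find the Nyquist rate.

104 Hz

Highest-frequency component: 52 Hz.
Nyquist rate = 2 × 52 Hz = 104 Hz.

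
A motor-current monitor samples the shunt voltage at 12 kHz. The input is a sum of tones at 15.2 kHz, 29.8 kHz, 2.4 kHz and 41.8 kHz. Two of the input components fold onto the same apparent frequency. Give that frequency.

fs/2 = 6 kHz.
15.2 kHz mod fs = 3.2 kHz.
3.2 kHz ≤ fs/2 = 6 kHz, appears at 3.2 kHz.
29.8 kHz mod fs = 5.8 kHz.
5.8 kHz ≤ fs/2 = 6 kHz, appears at 5.8 kHz.
2.4 kHz ≤ fs/2 = 6 kHz, passes unchanged.
41.8 kHz mod fs = 5.8 kHz.
5.8 kHz ≤ fs/2 = 6 kHz, appears at 5.8 kHz.
29.8 kHz and 41.8 kHz both map to 5.8 kHz.

5.8 kHz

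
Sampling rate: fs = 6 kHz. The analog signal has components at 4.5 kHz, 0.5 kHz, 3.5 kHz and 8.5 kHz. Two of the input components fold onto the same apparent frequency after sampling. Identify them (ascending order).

3.5 kHz, 8.5 kHz

fs/2 = 3 kHz.
4.5 kHz > fs/2 = 3 kHz, folds to fs − 4.5 kHz = 1.5 kHz.
0.5 kHz ≤ fs/2 = 3 kHz, passes unchanged.
3.5 kHz > fs/2 = 3 kHz, folds to fs − 3.5 kHz = 2.5 kHz.
8.5 kHz mod fs = 2.5 kHz.
2.5 kHz ≤ fs/2 = 3 kHz, appears at 2.5 kHz.
3.5 kHz and 8.5 kHz both map to 2.5 kHz.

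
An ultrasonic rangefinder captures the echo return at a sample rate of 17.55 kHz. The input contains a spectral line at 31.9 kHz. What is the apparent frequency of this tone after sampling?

3.2 kHz

31.9 kHz mod fs = 14.35 kHz.
14.35 kHz > fs/2 = 8.775 kHz, folds to fs − 14.35 kHz = 3.2 kHz.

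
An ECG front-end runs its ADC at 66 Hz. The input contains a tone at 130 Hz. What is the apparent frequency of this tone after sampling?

2 Hz

130 Hz mod fs = 64 Hz.
64 Hz > fs/2 = 33 Hz, folds to fs − 64 Hz = 2 Hz.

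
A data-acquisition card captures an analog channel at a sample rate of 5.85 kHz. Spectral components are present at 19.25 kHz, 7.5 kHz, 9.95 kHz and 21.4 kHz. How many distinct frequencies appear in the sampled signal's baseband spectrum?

fs/2 = 2.925 kHz.
19.25 kHz mod fs = 1.7 kHz.
1.7 kHz ≤ fs/2 = 2.925 kHz, appears at 1.7 kHz.
7.5 kHz mod fs = 1.65 kHz.
1.65 kHz ≤ fs/2 = 2.925 kHz, appears at 1.65 kHz.
9.95 kHz mod fs = 4.1 kHz.
4.1 kHz > fs/2 = 2.925 kHz, folds to fs − 4.1 kHz = 1.75 kHz.
21.4 kHz mod fs = 3.85 kHz.
3.85 kHz > fs/2 = 2.925 kHz, folds to fs − 3.85 kHz = 2 kHz.
Distinct values: {1.65 kHz, 1.7 kHz, 1.75 kHz, 2 kHz} → 4.

4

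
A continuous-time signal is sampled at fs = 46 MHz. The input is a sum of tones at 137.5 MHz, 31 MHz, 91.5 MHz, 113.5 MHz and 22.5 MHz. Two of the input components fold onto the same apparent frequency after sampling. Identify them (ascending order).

fs/2 = 23 MHz.
137.5 MHz mod fs = 45.5 MHz.
45.5 MHz > fs/2 = 23 MHz, folds to fs − 45.5 MHz = 0.5 MHz.
31 MHz > fs/2 = 23 MHz, folds to fs − 31 MHz = 15 MHz.
91.5 MHz mod fs = 45.5 MHz.
45.5 MHz > fs/2 = 23 MHz, folds to fs − 45.5 MHz = 0.5 MHz.
113.5 MHz mod fs = 21.5 MHz.
21.5 MHz ≤ fs/2 = 23 MHz, appears at 21.5 MHz.
22.5 MHz ≤ fs/2 = 23 MHz, passes unchanged.
91.5 MHz and 137.5 MHz both map to 0.5 MHz.

91.5 MHz, 137.5 MHz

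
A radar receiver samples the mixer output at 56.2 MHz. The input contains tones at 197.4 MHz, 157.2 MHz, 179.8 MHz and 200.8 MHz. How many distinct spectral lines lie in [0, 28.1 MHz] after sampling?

fs/2 = 28.1 MHz.
197.4 MHz mod fs = 28.8 MHz.
28.8 MHz > fs/2 = 28.1 MHz, folds to fs − 28.8 MHz = 27.4 MHz.
157.2 MHz mod fs = 44.8 MHz.
44.8 MHz > fs/2 = 28.1 MHz, folds to fs − 44.8 MHz = 11.4 MHz.
179.8 MHz mod fs = 11.2 MHz.
11.2 MHz ≤ fs/2 = 28.1 MHz, appears at 11.2 MHz.
200.8 MHz mod fs = 32.2 MHz.
32.2 MHz > fs/2 = 28.1 MHz, folds to fs − 32.2 MHz = 24 MHz.
Distinct values: {11.2 MHz, 11.4 MHz, 24 MHz, 27.4 MHz} → 4.

4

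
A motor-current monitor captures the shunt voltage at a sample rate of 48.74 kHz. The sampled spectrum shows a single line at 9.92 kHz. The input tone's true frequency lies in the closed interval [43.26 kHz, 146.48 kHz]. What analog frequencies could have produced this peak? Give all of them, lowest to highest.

58.66 kHz, 87.56 kHz, 107.4 kHz, 136.3 kHz

Frequencies that alias to 9.92 kHz are k·fs ± 9.92 kHz for integer k ≥ 0.
k=0: 9.92 kHz.
k=1: 38.82 kHz, 58.66 kHz.
k=2: 87.56 kHz, 107.4 kHz.
k=3: 136.3 kHz, 156.14 kHz.
k=4: 185.04 kHz, 204.88 kHz.
Within [43.26 kHz, 146.48 kHz]: 58.66 kHz, 87.56 kHz, 107.4 kHz, 136.3 kHz.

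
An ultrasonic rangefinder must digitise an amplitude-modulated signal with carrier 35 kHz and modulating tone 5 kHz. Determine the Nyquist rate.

80 kHz

AM sidebands sit at fc ± fm = 30 kHz and 40 kHz.
Highest-frequency component: 40 kHz.
Nyquist rate = 2 × 40 kHz = 80 kHz.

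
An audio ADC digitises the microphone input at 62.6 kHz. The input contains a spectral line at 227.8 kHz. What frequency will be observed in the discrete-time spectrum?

22.6 kHz

227.8 kHz mod fs = 40 kHz.
40 kHz > fs/2 = 31.3 kHz, folds to fs − 40 kHz = 22.6 kHz.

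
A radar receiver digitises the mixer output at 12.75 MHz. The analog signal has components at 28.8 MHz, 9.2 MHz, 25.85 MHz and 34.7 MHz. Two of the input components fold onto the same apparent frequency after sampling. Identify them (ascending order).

9.2 MHz, 34.7 MHz

fs/2 = 6.375 MHz.
28.8 MHz mod fs = 3.3 MHz.
3.3 MHz ≤ fs/2 = 6.375 MHz, appears at 3.3 MHz.
9.2 MHz > fs/2 = 6.375 MHz, folds to fs − 9.2 MHz = 3.55 MHz.
25.85 MHz mod fs = 0.35 MHz.
0.35 MHz ≤ fs/2 = 6.375 MHz, appears at 0.35 MHz.
34.7 MHz mod fs = 9.2 MHz.
9.2 MHz > fs/2 = 6.375 MHz, folds to fs − 9.2 MHz = 3.55 MHz.
9.2 MHz and 34.7 MHz both map to 3.55 MHz.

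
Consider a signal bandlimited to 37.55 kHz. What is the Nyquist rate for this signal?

Nyquist rate = 2 × 37.55 kHz = 75.1 kHz.

75.1 kHz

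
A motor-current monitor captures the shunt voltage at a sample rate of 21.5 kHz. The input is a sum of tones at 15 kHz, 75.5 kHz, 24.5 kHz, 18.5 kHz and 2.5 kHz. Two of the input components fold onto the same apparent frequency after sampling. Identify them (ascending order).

fs/2 = 10.75 kHz.
15 kHz > fs/2 = 10.75 kHz, folds to fs − 15 kHz = 6.5 kHz.
75.5 kHz mod fs = 11 kHz.
11 kHz > fs/2 = 10.75 kHz, folds to fs − 11 kHz = 10.5 kHz.
24.5 kHz mod fs = 3 kHz.
3 kHz ≤ fs/2 = 10.75 kHz, appears at 3 kHz.
18.5 kHz > fs/2 = 10.75 kHz, folds to fs − 18.5 kHz = 3 kHz.
2.5 kHz ≤ fs/2 = 10.75 kHz, passes unchanged.
18.5 kHz and 24.5 kHz both map to 3 kHz.

18.5 kHz, 24.5 kHz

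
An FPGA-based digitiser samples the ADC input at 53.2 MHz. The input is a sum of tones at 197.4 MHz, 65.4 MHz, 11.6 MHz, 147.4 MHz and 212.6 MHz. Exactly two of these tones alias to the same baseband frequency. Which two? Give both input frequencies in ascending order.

65.4 MHz, 147.4 MHz

fs/2 = 26.6 MHz.
197.4 MHz mod fs = 37.8 MHz.
37.8 MHz > fs/2 = 26.6 MHz, folds to fs − 37.8 MHz = 15.4 MHz.
65.4 MHz mod fs = 12.2 MHz.
12.2 MHz ≤ fs/2 = 26.6 MHz, appears at 12.2 MHz.
11.6 MHz ≤ fs/2 = 26.6 MHz, passes unchanged.
147.4 MHz mod fs = 41 MHz.
41 MHz > fs/2 = 26.6 MHz, folds to fs − 41 MHz = 12.2 MHz.
212.6 MHz mod fs = 53 MHz.
53 MHz > fs/2 = 26.6 MHz, folds to fs − 53 MHz = 0.2 MHz.
65.4 MHz and 147.4 MHz both map to 12.2 MHz.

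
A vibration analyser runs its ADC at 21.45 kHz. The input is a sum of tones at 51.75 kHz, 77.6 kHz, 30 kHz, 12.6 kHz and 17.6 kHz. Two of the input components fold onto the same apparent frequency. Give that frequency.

fs/2 = 10.725 kHz.
51.75 kHz mod fs = 8.85 kHz.
8.85 kHz ≤ fs/2 = 10.725 kHz, appears at 8.85 kHz.
77.6 kHz mod fs = 13.25 kHz.
13.25 kHz > fs/2 = 10.725 kHz, folds to fs − 13.25 kHz = 8.2 kHz.
30 kHz mod fs = 8.55 kHz.
8.55 kHz ≤ fs/2 = 10.725 kHz, appears at 8.55 kHz.
12.6 kHz > fs/2 = 10.725 kHz, folds to fs − 12.6 kHz = 8.85 kHz.
17.6 kHz > fs/2 = 10.725 kHz, folds to fs − 17.6 kHz = 3.85 kHz.
12.6 kHz and 51.75 kHz both map to 8.85 kHz.

8.85 kHz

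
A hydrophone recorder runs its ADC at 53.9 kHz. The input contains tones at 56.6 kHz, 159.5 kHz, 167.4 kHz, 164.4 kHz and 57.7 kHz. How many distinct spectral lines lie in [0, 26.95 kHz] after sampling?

fs/2 = 26.95 kHz.
56.6 kHz mod fs = 2.7 kHz.
2.7 kHz ≤ fs/2 = 26.95 kHz, appears at 2.7 kHz.
159.5 kHz mod fs = 51.7 kHz.
51.7 kHz > fs/2 = 26.95 kHz, folds to fs − 51.7 kHz = 2.2 kHz.
167.4 kHz mod fs = 5.7 kHz.
5.7 kHz ≤ fs/2 = 26.95 kHz, appears at 5.7 kHz.
164.4 kHz mod fs = 2.7 kHz.
2.7 kHz ≤ fs/2 = 26.95 kHz, appears at 2.7 kHz.
57.7 kHz mod fs = 3.8 kHz.
3.8 kHz ≤ fs/2 = 26.95 kHz, appears at 3.8 kHz.
Distinct values: {2.2 kHz, 2.7 kHz, 3.8 kHz, 5.7 kHz} → 4.

4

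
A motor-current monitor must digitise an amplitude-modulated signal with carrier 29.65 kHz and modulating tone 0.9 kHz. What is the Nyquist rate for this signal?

61.1 kHz

AM sidebands sit at fc ± fm = 28.75 kHz and 30.55 kHz.
Highest-frequency component: 30.55 kHz.
Nyquist rate = 2 × 30.55 kHz = 61.1 kHz.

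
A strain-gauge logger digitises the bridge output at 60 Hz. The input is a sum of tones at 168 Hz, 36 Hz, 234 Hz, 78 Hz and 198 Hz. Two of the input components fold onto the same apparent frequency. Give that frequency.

18 Hz

fs/2 = 30 Hz.
168 Hz mod fs = 48 Hz.
48 Hz > fs/2 = 30 Hz, folds to fs − 48 Hz = 12 Hz.
36 Hz > fs/2 = 30 Hz, folds to fs − 36 Hz = 24 Hz.
234 Hz mod fs = 54 Hz.
54 Hz > fs/2 = 30 Hz, folds to fs − 54 Hz = 6 Hz.
78 Hz mod fs = 18 Hz.
18 Hz ≤ fs/2 = 30 Hz, appears at 18 Hz.
198 Hz mod fs = 18 Hz.
18 Hz ≤ fs/2 = 30 Hz, appears at 18 Hz.
78 Hz and 198 Hz both map to 18 Hz.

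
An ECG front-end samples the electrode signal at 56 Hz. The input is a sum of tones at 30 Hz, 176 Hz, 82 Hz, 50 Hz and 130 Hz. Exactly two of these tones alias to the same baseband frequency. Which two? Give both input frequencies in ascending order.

fs/2 = 28 Hz.
30 Hz > fs/2 = 28 Hz, folds to fs − 30 Hz = 26 Hz.
176 Hz mod fs = 8 Hz.
8 Hz ≤ fs/2 = 28 Hz, appears at 8 Hz.
82 Hz mod fs = 26 Hz.
26 Hz ≤ fs/2 = 28 Hz, appears at 26 Hz.
50 Hz > fs/2 = 28 Hz, folds to fs − 50 Hz = 6 Hz.
130 Hz mod fs = 18 Hz.
18 Hz ≤ fs/2 = 28 Hz, appears at 18 Hz.
30 Hz and 82 Hz both map to 26 Hz.

30 Hz, 82 Hz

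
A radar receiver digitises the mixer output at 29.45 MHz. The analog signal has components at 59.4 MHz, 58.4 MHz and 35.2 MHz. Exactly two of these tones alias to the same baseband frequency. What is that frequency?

0.5 MHz

fs/2 = 14.725 MHz.
59.4 MHz mod fs = 0.5 MHz.
0.5 MHz ≤ fs/2 = 14.725 MHz, appears at 0.5 MHz.
58.4 MHz mod fs = 28.95 MHz.
28.95 MHz > fs/2 = 14.725 MHz, folds to fs − 28.95 MHz = 0.5 MHz.
35.2 MHz mod fs = 5.75 MHz.
5.75 MHz ≤ fs/2 = 14.725 MHz, appears at 5.75 MHz.
58.4 MHz and 59.4 MHz both map to 0.5 MHz.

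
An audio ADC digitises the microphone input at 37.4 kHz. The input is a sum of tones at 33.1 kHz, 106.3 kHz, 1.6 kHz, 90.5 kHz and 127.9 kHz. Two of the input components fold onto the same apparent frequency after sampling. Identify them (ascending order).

90.5 kHz, 127.9 kHz

fs/2 = 18.7 kHz.
33.1 kHz > fs/2 = 18.7 kHz, folds to fs − 33.1 kHz = 4.3 kHz.
106.3 kHz mod fs = 31.5 kHz.
31.5 kHz > fs/2 = 18.7 kHz, folds to fs − 31.5 kHz = 5.9 kHz.
1.6 kHz ≤ fs/2 = 18.7 kHz, passes unchanged.
90.5 kHz mod fs = 15.7 kHz.
15.7 kHz ≤ fs/2 = 18.7 kHz, appears at 15.7 kHz.
127.9 kHz mod fs = 15.7 kHz.
15.7 kHz ≤ fs/2 = 18.7 kHz, appears at 15.7 kHz.
90.5 kHz and 127.9 kHz both map to 15.7 kHz.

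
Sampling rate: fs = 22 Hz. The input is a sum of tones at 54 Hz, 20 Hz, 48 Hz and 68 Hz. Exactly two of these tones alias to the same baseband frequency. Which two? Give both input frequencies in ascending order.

fs/2 = 11 Hz.
54 Hz mod fs = 10 Hz.
10 Hz ≤ fs/2 = 11 Hz, appears at 10 Hz.
20 Hz > fs/2 = 11 Hz, folds to fs − 20 Hz = 2 Hz.
48 Hz mod fs = 4 Hz.
4 Hz ≤ fs/2 = 11 Hz, appears at 4 Hz.
68 Hz mod fs = 2 Hz.
2 Hz ≤ fs/2 = 11 Hz, appears at 2 Hz.
20 Hz and 68 Hz both map to 2 Hz.

20 Hz, 68 Hz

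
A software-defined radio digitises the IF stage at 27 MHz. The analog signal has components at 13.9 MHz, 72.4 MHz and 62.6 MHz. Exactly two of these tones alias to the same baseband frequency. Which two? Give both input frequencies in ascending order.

fs/2 = 13.5 MHz.
13.9 MHz > fs/2 = 13.5 MHz, folds to fs − 13.9 MHz = 13.1 MHz.
72.4 MHz mod fs = 18.4 MHz.
18.4 MHz > fs/2 = 13.5 MHz, folds to fs − 18.4 MHz = 8.6 MHz.
62.6 MHz mod fs = 8.6 MHz.
8.6 MHz ≤ fs/2 = 13.5 MHz, appears at 8.6 MHz.
62.6 MHz and 72.4 MHz both map to 8.6 MHz.

62.6 MHz, 72.4 MHz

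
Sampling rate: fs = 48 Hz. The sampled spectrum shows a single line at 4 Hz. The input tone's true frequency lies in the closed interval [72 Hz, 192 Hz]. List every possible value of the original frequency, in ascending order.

92 Hz, 100 Hz, 140 Hz, 148 Hz, 188 Hz

Frequencies that alias to 4 Hz are k·fs ± 4 Hz for integer k ≥ 0.
k=0: 4 Hz.
k=1: 44 Hz, 52 Hz.
k=2: 92 Hz, 100 Hz.
k=3: 140 Hz, 148 Hz.
k=4: 188 Hz, 196 Hz.
k=5: 236 Hz, 244 Hz.
Within [72 Hz, 192 Hz]: 92 Hz, 100 Hz, 140 Hz, 148 Hz, 188 Hz.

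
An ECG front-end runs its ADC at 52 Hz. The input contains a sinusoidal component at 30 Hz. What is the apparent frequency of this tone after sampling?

30 Hz > fs/2 = 26 Hz, folds to fs − 30 Hz = 22 Hz.

22 Hz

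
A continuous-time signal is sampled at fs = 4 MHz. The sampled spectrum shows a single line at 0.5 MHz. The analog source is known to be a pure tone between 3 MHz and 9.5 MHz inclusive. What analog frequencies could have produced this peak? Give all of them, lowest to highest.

3.5 MHz, 4.5 MHz, 7.5 MHz, 8.5 MHz

Frequencies that alias to 0.5 MHz are k·fs ± 0.5 MHz for integer k ≥ 0.
k=0: 0.5 MHz.
k=1: 3.5 MHz, 4.5 MHz.
k=2: 7.5 MHz, 8.5 MHz.
k=3: 11.5 MHz, 12.5 MHz.
Within [3 MHz, 9.5 MHz]: 3.5 MHz, 4.5 MHz, 7.5 MHz, 8.5 MHz.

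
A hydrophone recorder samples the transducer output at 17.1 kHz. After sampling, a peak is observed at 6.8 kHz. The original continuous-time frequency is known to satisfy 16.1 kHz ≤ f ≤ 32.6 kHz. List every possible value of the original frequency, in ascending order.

Frequencies that alias to 6.8 kHz are k·fs ± 6.8 kHz for integer k ≥ 0.
k=0: 6.8 kHz.
k=1: 10.3 kHz, 23.9 kHz.
k=2: 27.4 kHz, 41 kHz.
k=3: 44.5 kHz, 58.1 kHz.
Within [16.1 kHz, 32.6 kHz]: 23.9 kHz, 27.4 kHz.

23.9 kHz, 27.4 kHz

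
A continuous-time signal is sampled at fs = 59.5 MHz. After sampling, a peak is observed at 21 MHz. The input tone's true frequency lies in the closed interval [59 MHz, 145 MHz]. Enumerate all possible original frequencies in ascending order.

Frequencies that alias to 21 MHz are k·fs ± 21 MHz for integer k ≥ 0.
k=0: 21 MHz.
k=1: 38.5 MHz, 80.5 MHz.
k=2: 98 MHz, 140 MHz.
k=3: 157.5 MHz, 199.5 MHz.
Within [59 MHz, 145 MHz]: 80.5 MHz, 98 MHz, 140 MHz.

80.5 MHz, 98 MHz, 140 MHz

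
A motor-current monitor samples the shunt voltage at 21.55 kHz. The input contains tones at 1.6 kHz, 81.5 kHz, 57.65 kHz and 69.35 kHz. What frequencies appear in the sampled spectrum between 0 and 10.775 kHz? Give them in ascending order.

fs/2 = 10.775 kHz.
1.6 kHz ≤ fs/2 = 10.775 kHz, passes unchanged.
81.5 kHz mod fs = 16.85 kHz.
16.85 kHz > fs/2 = 10.775 kHz, folds to fs − 16.85 kHz = 4.7 kHz.
57.65 kHz mod fs = 14.55 kHz.
14.55 kHz > fs/2 = 10.775 kHz, folds to fs − 14.55 kHz = 7 kHz.
69.35 kHz mod fs = 4.7 kHz.
4.7 kHz ≤ fs/2 = 10.775 kHz, appears at 4.7 kHz.
Distinct values: {1.6 kHz, 4.7 kHz, 7 kHz}.

1.6 kHz, 4.7 kHz, 7 kHz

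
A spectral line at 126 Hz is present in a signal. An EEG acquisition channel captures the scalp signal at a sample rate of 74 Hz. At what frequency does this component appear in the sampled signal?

126 Hz mod fs = 52 Hz.
52 Hz > fs/2 = 37 Hz, folds to fs − 52 Hz = 22 Hz.

22 Hz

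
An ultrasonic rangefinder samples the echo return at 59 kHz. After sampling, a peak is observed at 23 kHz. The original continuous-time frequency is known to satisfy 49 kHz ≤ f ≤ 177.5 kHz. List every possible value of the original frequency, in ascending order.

82 kHz, 95 kHz, 141 kHz, 154 kHz

Frequencies that alias to 23 kHz are k·fs ± 23 kHz for integer k ≥ 0.
k=0: 23 kHz.
k=1: 36 kHz, 82 kHz.
k=2: 95 kHz, 141 kHz.
k=3: 154 kHz, 200 kHz.
k=4: 213 kHz, 259 kHz.
Within [49 kHz, 177.5 kHz]: 82 kHz, 95 kHz, 141 kHz, 154 kHz.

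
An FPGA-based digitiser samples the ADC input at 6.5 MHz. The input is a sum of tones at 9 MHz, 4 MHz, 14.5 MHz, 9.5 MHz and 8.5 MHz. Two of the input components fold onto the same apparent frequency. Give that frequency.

2.5 MHz

fs/2 = 3.25 MHz.
9 MHz mod fs = 2.5 MHz.
2.5 MHz ≤ fs/2 = 3.25 MHz, appears at 2.5 MHz.
4 MHz > fs/2 = 3.25 MHz, folds to fs − 4 MHz = 2.5 MHz.
14.5 MHz mod fs = 1.5 MHz.
1.5 MHz ≤ fs/2 = 3.25 MHz, appears at 1.5 MHz.
9.5 MHz mod fs = 3 MHz.
3 MHz ≤ fs/2 = 3.25 MHz, appears at 3 MHz.
8.5 MHz mod fs = 2 MHz.
2 MHz ≤ fs/2 = 3.25 MHz, appears at 2 MHz.
4 MHz and 9 MHz both map to 2.5 MHz.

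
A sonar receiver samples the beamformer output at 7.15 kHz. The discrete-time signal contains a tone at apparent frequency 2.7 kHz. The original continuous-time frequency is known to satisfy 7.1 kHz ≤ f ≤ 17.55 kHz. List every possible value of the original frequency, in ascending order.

9.85 kHz, 11.6 kHz, 17 kHz

Frequencies that alias to 2.7 kHz are k·fs ± 2.7 kHz for integer k ≥ 0.
k=0: 2.7 kHz.
k=1: 4.45 kHz, 9.85 kHz.
k=2: 11.6 kHz, 17 kHz.
k=3: 18.75 kHz, 24.15 kHz.
Within [7.1 kHz, 17.55 kHz]: 9.85 kHz, 11.6 kHz, 17 kHz.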